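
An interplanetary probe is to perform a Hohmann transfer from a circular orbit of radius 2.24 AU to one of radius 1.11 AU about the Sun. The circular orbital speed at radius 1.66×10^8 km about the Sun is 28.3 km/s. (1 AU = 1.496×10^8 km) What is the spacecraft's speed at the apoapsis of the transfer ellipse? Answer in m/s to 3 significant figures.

v = 16200 m/s

From the circular-orbit relation v² = μ/r at r = 1.66×10^8 km: μ = v²r = (28.3)² × 1.66×10^8 = 1.32948×10^11 km³/s².
In km: r₁ = 2.24 × 1.496×10^8 = 3.35104×10^8 km; r₂ = 1.11 × 1.496×10^8 = 1.66056×10^8 km.
The Hohmann ellipse has a_t = (r₁ + r₂)/2 = 2.5058×10^8 km.
At apoapsis, r = 3.35104×10^8 km.
From the vis-viva equation, v = √[μ(2/r − 1/a_t)] = 16.21 km/s.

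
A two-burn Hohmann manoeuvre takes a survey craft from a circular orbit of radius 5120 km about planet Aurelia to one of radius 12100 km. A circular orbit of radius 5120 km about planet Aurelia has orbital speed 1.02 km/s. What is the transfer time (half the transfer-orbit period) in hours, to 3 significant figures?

From the circular-orbit relation v² = μ/r at r = 5120 km: μ = v²r = (1.02)² × 5120 = 5326.85 km³/s².
Semi-major axis of the transfer orbit: a_t = (5120 + 12100)/2 = 8610 km.
Half the transfer-orbit period gives t = π√(a_t³/μ) = 34390 s.
Converting: 34390 s ÷ 3600 s/hour = 9.55 hours.

t = 9.55 hours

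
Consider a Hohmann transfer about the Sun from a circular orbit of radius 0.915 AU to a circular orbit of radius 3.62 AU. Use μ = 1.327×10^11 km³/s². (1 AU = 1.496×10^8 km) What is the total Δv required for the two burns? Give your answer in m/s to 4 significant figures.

Δv = 13910 m/s

In km: r₁ = 0.915 × 1.496×10^8 = 1.36884×10^8 km; r₂ = 3.62 × 1.496×10^8 = 5.41552×10^8 km.
The Hohmann ellipse has a_t = (r₁ + r₂)/2 = 3.39218×10^8 km.
Circular speed at r₁: v₁ = √(μ/r₁) = √(1.327×10^11/1.36884×10^8) = 31.1357 km/s.
Transfer-orbit speed at r₁ (vis-viva): v_p = √[μ(2/r₁ − 1/a_t)] = 39.3405 km/s.
First burn Δv₁ = |v_p − v₁| = 8.2048 km/s.
At r₂, v₂ = √(μ/r₂) = 15.6536 km/s.
Transfer-orbit speed at r₂: v_a = √[μ(2/r₂ − 1/a_t)] = 9.94380 km/s.
Second burn Δv₂ = |v₂ − v_a| = 5.7098 km/s.
Total Δv = Δv₁ + Δv₂ = 13.91 km/s.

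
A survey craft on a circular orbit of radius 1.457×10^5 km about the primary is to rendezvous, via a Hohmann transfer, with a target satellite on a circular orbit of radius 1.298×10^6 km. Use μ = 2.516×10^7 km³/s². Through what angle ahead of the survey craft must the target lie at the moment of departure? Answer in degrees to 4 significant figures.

Transfer-ellipse semi-major axis a_t = (r₁ + r₂)/2 = (1.457×10^5 + 1.298×10^6)/2 = 7.2185×10^5 km.
Transfer time t = π√(a_t³/μ) = 3.841183×10^5 s.
The target's mean motion on its circular orbit is ω₂ = √(μ/r₂³) = 3.391902×10^-6 rad/s.
Angle swept by the target during transfer: ω₂·t = 1.302892 rad = 74.6502°.
Arrival is 180° from departure on the ellipse, so φ = 180° − 74.6502° = 105.3°.

φ = 105.3°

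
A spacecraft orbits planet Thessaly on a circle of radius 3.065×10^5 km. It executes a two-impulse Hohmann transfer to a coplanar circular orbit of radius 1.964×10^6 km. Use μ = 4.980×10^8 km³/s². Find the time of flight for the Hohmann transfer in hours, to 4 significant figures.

Semi-major axis of the transfer orbit: a_t = (3.065×10^5 + 1.964×10^6)/2 = 1.13525×10^6 km.
Half the transfer-orbit period gives t = π√(a_t³/μ) = 1.7028×10^5 s.
Converting: 1.7028×10^5 s ÷ 3600 s/hour = 47.30 hours.

t = 47.30 hours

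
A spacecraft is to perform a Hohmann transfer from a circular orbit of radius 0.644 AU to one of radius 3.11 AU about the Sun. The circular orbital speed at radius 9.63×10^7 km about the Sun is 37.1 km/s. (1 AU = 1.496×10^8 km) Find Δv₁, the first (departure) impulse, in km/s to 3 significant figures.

From the circular-orbit relation v² = μ/r at r = 9.63×10^7 km: μ = v²r = (37.1)² × 9.63×10^7 = 1.32548×10^11 km³/s².
In km: r₁ = 0.644 × 1.496×10^8 = 9.63424×10^7 km; r₂ = 3.11 × 1.496×10^8 = 4.65256×10^8 km.
Semi-major axis of the transfer orbit: a_t = (9.63424×10^7 + 4.65256×10^8)/2 = 2.807992×10^8 km.
On the circular orbit at r = 9.63424×10^7 km, v_c = √(μ/r) = 37.09 km/s.
Vis-viva on the transfer ellipse at r = 9.63424×10^7 km gives v_t = √[μ(2/r − 1/a_t)] = 47.74 km/s.
Δv₁ = |v_t − v_c| = |47.74 − 37.09| = 10.65 km/s.

Δv₁ = 10.7 km/s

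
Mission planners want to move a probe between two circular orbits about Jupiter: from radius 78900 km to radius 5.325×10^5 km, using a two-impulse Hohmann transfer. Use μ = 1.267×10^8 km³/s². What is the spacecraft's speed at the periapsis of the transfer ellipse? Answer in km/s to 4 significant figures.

Transfer-ellipse semi-major axis a_t = (r₁ + r₂)/2 = (78900 + 5.325×10^5)/2 = 3.057×10^5 km.
At periapsis, r = 78900 km.
Vis-viva: v = √[μ(2/r − 1/a_t)] = √[1.267×10^8 × (2/78900 − 1/3.057×10^5)] = 52.89 km/s.

v = 52.89 km/s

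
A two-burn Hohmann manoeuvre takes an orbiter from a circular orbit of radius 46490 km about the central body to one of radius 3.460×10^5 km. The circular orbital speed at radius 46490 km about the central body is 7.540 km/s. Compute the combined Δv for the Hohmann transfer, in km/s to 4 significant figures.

From the circular-orbit relation v² = μ/r at r = 46490 km: μ = v²r = (7.540)² × 46490 = 2.64303×10^6 km³/s².
The Hohmann ellipse has a_t = (r₁ + r₂)/2 = 1.96245×10^5 km.
At r₁ the circular-orbit speed is v₁ = √(μ/r₁) = 7.54000 km/s.
On the transfer ellipse at r₁, vis-viva equation gives v_p = √[μ(2/r₁ − 1/a_t)] = 10.0118 km/s.
First burn Δv₁ = |v_p − v₁| = 2.4718 km/s.
At r₂, v₂ = √(μ/r₂) = 2.7638 km/s.
Transfer-orbit speed at r₂: v_a = √[μ(2/r₂ − 1/a_t)] = 1.3452 km/s.
Second burn Δv₂ = |v₂ − v_a| = 1.4186 km/s.
Total Δv = Δv₁ + Δv₂ = 3.890 km/s.

Δv = 3.890 km/s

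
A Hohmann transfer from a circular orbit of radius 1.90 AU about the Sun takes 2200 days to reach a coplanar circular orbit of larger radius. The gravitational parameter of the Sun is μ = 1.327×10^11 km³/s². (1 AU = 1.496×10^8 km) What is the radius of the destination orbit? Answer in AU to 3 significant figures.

In km: r₁ = 1.90 × 1.496×10^8 = 2.8424×10^8 km.
Transfer time t = 2200 days = 1.9008×10^8 s, and t = π√(a_t³/μ).
So a_t = (μ t²/π²)^(1/3) = (1.327×10^11 × (1.9008×10^8)² / π²)^(1/3) = 7.8611×10^8 km.
Since a_t = (r₁ + r₂)/2, r₂ = 2a_t − r₁ = 2×7.8611×10^8 − 2.8424×10^8 = 1.28798×10^9 km.
In AU: r₂ = 1.28798×10^9 / 1.496×10^8 = 8.61 AU.

r₂ = 8.61 AU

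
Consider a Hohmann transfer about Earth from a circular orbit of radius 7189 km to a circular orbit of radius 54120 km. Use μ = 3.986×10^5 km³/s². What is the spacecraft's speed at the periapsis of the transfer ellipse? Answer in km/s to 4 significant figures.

v = 9.894 km/s

The Hohmann ellipse has a_t = (r₁ + r₂)/2 = 30654.5 km.
The periapsis of the transfer ellipse is at r = 7189 km.
Applying v² = μ(2/r − 1/a_t): v = 9.894 km/s.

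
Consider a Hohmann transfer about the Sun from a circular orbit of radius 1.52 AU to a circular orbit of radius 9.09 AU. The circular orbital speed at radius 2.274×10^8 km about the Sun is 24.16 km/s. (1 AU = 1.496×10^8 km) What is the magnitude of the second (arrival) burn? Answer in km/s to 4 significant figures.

From the circular-orbit relation v² = μ/r at r = 2.274×10^8 km: μ = v²r = (24.16)² × 2.274×10^8 = 1.32735×10^11 km³/s².
In km: r₁ = 1.52 × 1.496×10^8 = 2.27392×10^8 km; r₂ = 9.09 × 1.496×10^8 = 1.359864×10^9 km.
Semi-major axis of the transfer orbit: a_t = (2.27392×10^8 + 1.359864×10^9)/2 = 7.93628×10^8 km.
Circular speed at r = 1.359864×10^9 km: v_c = √(μ/r) = 9.8797 km/s.
Vis-viva on the transfer ellipse at r = 1.359864×10^9 km gives v_t = √[μ(2/r − 1/a_t)] = 5.2884 km/s.
Δv₂ = |v_t − v_c| = |5.2884 − 9.8797| = 4.591 km/s.

Δv₂ = 4.591 km/s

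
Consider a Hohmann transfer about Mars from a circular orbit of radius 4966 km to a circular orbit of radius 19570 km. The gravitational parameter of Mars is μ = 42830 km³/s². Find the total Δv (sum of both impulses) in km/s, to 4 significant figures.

Δv = 1.311 km/s

Transfer-ellipse semi-major axis a_t = (r₁ + r₂)/2 = (4966 + 19570)/2 = 12268 km.
At r₁ the circular-orbit speed is v₁ = √(μ/r₁) = 2.936775 km/s.
Transfer-orbit speed at r₁ (vis-viva equation): v_p = √[μ(2/r₁ − 1/a_t)] = 3.709191 km/s.
First burn Δv₁ = |v_p − v₁| = 0.77242 km/s.
At r₂, v₂ = √(μ/r₂) = 1.47938 km/s.
Transfer-orbit speed at r₂: v_a = √[μ(2/r₂ − 1/a_t)] = 0.941229 km/s.
Second burn Δv₂ = |v₂ − v_a| = 0.53815 km/s.
Δv = Δv₁ + Δv₂ = 0.77242 + 0.53815 = 1.311 km/s.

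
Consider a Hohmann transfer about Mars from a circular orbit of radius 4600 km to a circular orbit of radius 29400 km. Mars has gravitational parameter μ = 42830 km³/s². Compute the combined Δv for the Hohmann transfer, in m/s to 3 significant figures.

The Hohmann ellipse has a_t = (r₁ + r₂)/2 = 17000 km.
Circular speed at r₁: v₁ = √(μ/r₁) = √(42830/4600) = 3.0514 km/s.
Transfer-orbit speed at r₁ (v² = μ(2/r − 1/a)): v_p = √[μ(2/r₁ − 1/a_t)] = 4.0128 km/s.
First burn Δv₁ = |v_p − v₁| = 0.96140 km/s.
Circular speed at r₂: v₂ = √(μ/r₂) = 1.20698 km/s.
Transfer-orbit speed at r₂: v_a = √[μ(2/r₂ − 1/a_t)] = 0.627848 km/s.
Second burn Δv₂ = |v₂ − v_a| = 0.57913 km/s.
Total Δv = Δv₁ + Δv₂ = 1.541 km/s.

Δv = 1540 m/s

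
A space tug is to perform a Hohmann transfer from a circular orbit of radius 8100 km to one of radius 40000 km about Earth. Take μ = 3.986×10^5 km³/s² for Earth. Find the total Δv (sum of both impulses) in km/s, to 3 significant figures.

Δv = 3.36 km/s

Semi-major axis of the transfer orbit: a_t = (8100 + 40000)/2 = 24050 km.
Circular speed at r₁: v₁ = √(μ/r₁) = √(3.986×10^5/8100) = 7.015 km/s.
Transfer-orbit speed at r₁ (vis-viva): v_p = √[μ(2/r₁ − 1/a_t)] = 9.047 km/s.
First burn Δv₁ = |v_p − v₁| = 2.032 km/s.
Circular speed at r₂: v₂ = √(μ/r₂) = 3.157 km/s.
Transfer-orbit speed at r₂: v_a = √[μ(2/r₂ − 1/a_t)] = 1.832 km/s.
Second burn Δv₂ = |v₂ − v_a| = 1.325 km/s.
Δv = Δv₁ + Δv₂ = 2.032 + 1.325 = 3.357 km/s.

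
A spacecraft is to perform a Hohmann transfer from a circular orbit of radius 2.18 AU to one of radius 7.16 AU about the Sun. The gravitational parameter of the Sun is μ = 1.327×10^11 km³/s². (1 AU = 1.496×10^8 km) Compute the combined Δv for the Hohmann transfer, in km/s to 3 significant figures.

Δv = 8.33 km/s

In km: r₁ = 2.18 × 1.496×10^8 = 3.26128×10^8 km; r₂ = 7.16 × 1.496×10^8 = 1.071136×10^9 km.
Semi-major axis of the transfer orbit: a_t = (3.26128×10^8 + 1.071136×10^9)/2 = 6.98632×10^8 km.
At r₁ the circular-orbit speed is v₁ = √(μ/r₁) = 20.172 km/s.
Transfer-orbit speed at r₁ (vis-viva): v_p = √[μ(2/r₁ − 1/a_t)] = 24.977 km/s.
First burn Δv₁ = |v_p − v₁| = 4.805 km/s.
At r₂, v₂ = √(μ/r₂) = 11.1305 km/s.
Transfer-orbit speed at r₂: v_a = √[μ(2/r₂ − 1/a_t)] = 7.60472 km/s.
Second burn Δv₂ = |v₂ − v_a| = 3.526 km/s.
Δv = Δv₁ + Δv₂ = 4.805 + 3.526 = 8.331 km/s.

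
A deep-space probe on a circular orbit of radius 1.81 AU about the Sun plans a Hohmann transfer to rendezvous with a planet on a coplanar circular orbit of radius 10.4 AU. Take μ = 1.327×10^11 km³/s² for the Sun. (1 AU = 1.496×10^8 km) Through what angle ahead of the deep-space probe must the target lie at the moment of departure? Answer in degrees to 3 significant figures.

φ = 99.0°

In km: r₁ = 1.81 × 1.496×10^8 = 2.70776×10^8 km; r₂ = 10.4 × 1.496×10^8 = 1.55584×10^9 km.
Transfer-ellipse semi-major axis a_t = (r₁ + r₂)/2 = (2.70776×10^8 + 1.55584×10^9)/2 = 9.13308×10^8 km.
Transfer time t = π√(a_t³/μ) = 2.380×10^8 s.
The target's mean motion on its circular orbit is ω₂ = √(μ/r₂³) = 5.936×10^-9 rad/s.
Angle swept by the target during transfer: ω₂·t = 1.413 rad = 80.96°.
The deep-space probe traverses 180° on the transfer ellipse, so the target must lead by 180° − 80.96° = 99.0°.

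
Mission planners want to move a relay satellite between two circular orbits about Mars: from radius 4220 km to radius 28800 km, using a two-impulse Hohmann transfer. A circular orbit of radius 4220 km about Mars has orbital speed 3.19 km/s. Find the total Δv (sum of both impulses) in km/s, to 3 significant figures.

From the circular-orbit relation v² = μ/r at r = 4220 km: μ = v²r = (3.19)² × 4220 = 42943.1 km³/s².
The Hohmann ellipse has a_t = (r₁ + r₂)/2 = 16510 km.
Circular speed at r₁: v₁ = √(μ/r₁) = √(42943.1/4220) = 3.190 km/s.
Transfer-orbit speed at r₁ (vis-viva): v_p = √[μ(2/r₁ − 1/a_t)] = 4.213 km/s.
First burn Δv₁ = |v_p − v₁| = 1.023 km/s.
Circular speed at r₂: v₂ = √(μ/r₂) = 1.22110 km/s.
Transfer-orbit speed at r₂: v_a = √[μ(2/r₂ − 1/a_t)] = 0.617353 km/s.
Second burn Δv₂ = |v₂ − v_a| = 0.6037 km/s.
Δv = Δv₁ + Δv₂ = 1.023 + 0.6037 = 1.627 km/s.

Δv = 1.63 km/s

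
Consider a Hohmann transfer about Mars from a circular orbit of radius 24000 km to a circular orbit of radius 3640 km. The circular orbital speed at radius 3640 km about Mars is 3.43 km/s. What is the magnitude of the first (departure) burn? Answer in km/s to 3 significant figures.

From the circular-orbit relation v² = μ/r at r = 3640 km: μ = v²r = (3.43)² × 3640 = 42824.2 km³/s².
Semi-major axis of the transfer orbit: a_t = (24000 + 3640)/2 = 13820 km.
On the circular orbit at r = 24000 km, v_c = √(μ/r) = 1.33579 km/s.
Transfer-orbit speed at the same r (vis-viva, a = a_t): v_t = √[μ(2/r − 1/a_t)] = 0.685545 km/s.
Δv₁ = |v_t − v_c| = |0.685545 − 1.33579| = 0.6502 km/s.

Δv₁ = 0.650 km/s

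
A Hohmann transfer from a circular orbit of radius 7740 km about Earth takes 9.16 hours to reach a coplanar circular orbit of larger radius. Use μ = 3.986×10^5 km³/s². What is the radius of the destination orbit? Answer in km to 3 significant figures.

Transfer time t = 9.16 hours = 32976 s, and t = π√(a_t³/μ).
So a_t = (μ t²/π²)^(1/3) = (3.986×10^5 × (32976)² / π²)^(1/3) = 35281 km.
Since a_t = (r₁ + r₂)/2, r₂ = 2a_t − r₁ = 2×35281 − 7740 = 62822 km.

r₂ = 62800 km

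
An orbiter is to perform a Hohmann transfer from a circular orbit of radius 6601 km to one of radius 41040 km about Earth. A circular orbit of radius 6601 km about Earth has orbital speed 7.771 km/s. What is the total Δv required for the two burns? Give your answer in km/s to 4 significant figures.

From the circular-orbit relation v² = μ/r at r = 6601 km: μ = v²r = (7.771)² × 6601 = 3.98624×10^5 km³/s².
The Hohmann ellipse has a_t = (r₁ + r₂)/2 = 23820.5 km.
Circular speed at r₁: v₁ = √(μ/r₁) = √(3.98624×10^5/6601) = 7.771 km/s.
On the transfer ellipse at r₁, vis-viva equation gives v_p = √[μ(2/r₁ − 1/a_t)] = 10.20 km/s.
First burn Δv₁ = |v_p − v₁| = 2.429 km/s.
At r₂, v₂ = √(μ/r₂) = 3.117 km/s.
Transfer-orbit speed at r₂: v_a = √[μ(2/r₂ − 1/a_t)] = 1.641 km/s.
Second burn Δv₂ = |v₂ − v_a| = 1.476 km/s.
Total Δv = Δv₁ + Δv₂ = 3.905 km/s.

Δv = 3.905 km/s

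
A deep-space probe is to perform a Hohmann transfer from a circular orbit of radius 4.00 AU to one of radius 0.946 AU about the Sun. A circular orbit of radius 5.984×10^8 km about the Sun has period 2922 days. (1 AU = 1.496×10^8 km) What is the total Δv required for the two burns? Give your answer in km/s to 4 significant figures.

From Kepler's third law T² = 4π²r³/μ at r = 5.984×10^8 km, T = 2922 days = 2922 × 86400 s = 2.524608×10^8 s: μ = 4π²r³/T² = 1.32723×10^11 km³/s².
In km: r₁ = 4.00 × 1.496×10^8 = 5.984×10^8 km; r₂ = 0.946 × 1.496×10^8 = 1.415216×10^8 km.
The Hohmann ellipse has a_t = (r₁ + r₂)/2 = 3.699608×10^8 km.
At r₁ the circular-orbit speed is v₁ = √(μ/r₁) = 14.893 km/s.
On the transfer ellipse at r₁, vis-viva gives v_a = √[μ(2/r₁ − 1/a_t)] = 9.2111 km/s.
First burn Δv₁ = |v_a − v₁| = 5.682 km/s.
At r₂, v₂ = √(μ/r₂) = 30.624 km/s.
Transfer-orbit speed at r₂: v_p = √[μ(2/r₂ − 1/a_t)] = 38.948 km/s.
Second burn Δv₂ = |v₂ − v_p| = 8.324 km/s.
Total Δv = Δv₁ + Δv₂ = 14.01 km/s.

Δv = 14.01 km/s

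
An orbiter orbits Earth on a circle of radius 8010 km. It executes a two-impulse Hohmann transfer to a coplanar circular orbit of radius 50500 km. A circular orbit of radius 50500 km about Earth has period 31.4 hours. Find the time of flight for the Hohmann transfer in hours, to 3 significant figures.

t = 6.92 hours

From Kepler's third law T² = 4π²r³/μ at r = 50500 km, T = 31.4 hours = 31.4 × 3600 s = 1.1304×10^5 s: μ = 4π²r³/T² = 3.97896×10^5 km³/s².
The Hohmann ellipse has a_t = (r₁ + r₂)/2 = 29255 km.
Half the transfer-orbit period gives t = π√(a_t³/μ) = 24920 s.
Converting: 24920 s ÷ 3600 s/hour = 6.92 hours.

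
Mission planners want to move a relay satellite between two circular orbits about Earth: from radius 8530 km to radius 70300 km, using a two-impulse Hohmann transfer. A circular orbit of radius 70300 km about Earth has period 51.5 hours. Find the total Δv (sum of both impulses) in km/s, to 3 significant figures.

From Kepler's third law T² = 4π²r³/μ at r = 70300 km, T = 51.5 hours = 51.5 × 3600 s = 1.854×10^5 s: μ = 4π²r³/T² = 3.99031×10^5 km³/s².
Transfer-ellipse semi-major axis a_t = (r₁ + r₂)/2 = (8530 + 70300)/2 = 39415 km.
Circular speed at r₁: v₁ = √(μ/r₁) = √(3.99031×10^5/8530) = 6.8396 km/s.
Transfer-orbit speed at r₁ (vis-viva): v_p = √[μ(2/r₁ − 1/a_t)] = 9.1343 km/s.
First burn Δv₁ = |v_p − v₁| = 2.295 km/s.
At r₂, v₂ = √(μ/r₂) = 2.382 km/s.
Transfer-orbit speed at r₂: v_a = √[μ(2/r₂ − 1/a_t)] = 1.108 km/s.
Second burn Δv₂ = |v₂ − v_a| = 1.274 km/s.
Δv = Δv₁ + Δv₂ = 2.295 + 1.274 = 3.569 km/s.

Δv = 3.57 km/s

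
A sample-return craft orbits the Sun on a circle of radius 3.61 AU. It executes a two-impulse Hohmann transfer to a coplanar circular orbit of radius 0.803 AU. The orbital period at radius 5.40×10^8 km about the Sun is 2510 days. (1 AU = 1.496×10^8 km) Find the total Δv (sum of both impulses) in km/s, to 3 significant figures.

Δv = 15.5 km/s

From Kepler's third law T² = 4π²r³/μ at r = 5.40×10^8 km, T = 2510 days = 2510 × 86400 s = 2.16864×10^8 s: μ = 4π²r³/T² = 1.32180×10^11 km³/s².
In km: r₁ = 3.61 × 1.496×10^8 = 5.40056×10^8 km; r₂ = 0.803 × 1.496×10^8 = 1.201288×10^8 km.
Semi-major axis of the transfer orbit: a_t = (5.40056×10^8 + 1.201288×10^8)/2 = 3.300924×10^8 km.
At r₁ the circular-orbit speed is v₁ = √(μ/r₁) = 15.6446 km/s.
On the transfer ellipse at r₁, v² = μ(2/r − 1/a) gives v_a = √[μ(2/r₁ − 1/a_t)] = 9.43777 km/s.
First burn Δv₁ = |v_a − v₁| = 6.2068 km/s.
At r₂, v₂ = √(μ/r₂) = 33.17107 km/s.
Transfer-orbit speed at r₂: v_p = √[μ(2/r₂ − 1/a_t)] = 42.42884 km/s.
Second burn Δv₂ = |v₂ − v_p| = 9.2578 km/s.
Δv = Δv₁ + Δv₂ = 6.2068 + 9.2578 = 15.46 km/s.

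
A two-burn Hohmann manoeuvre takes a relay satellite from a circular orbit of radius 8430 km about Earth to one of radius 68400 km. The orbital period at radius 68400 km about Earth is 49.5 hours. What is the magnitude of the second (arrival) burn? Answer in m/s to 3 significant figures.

Δv₂ = 1280 m/s

From Kepler's third law T² = 4π²r³/μ at r = 68400 km, T = 49.5 hours = 49.5 × 3600 s = 1.782×10^5 s: μ = 4π²r³/T² = 3.97844×10^5 km³/s².
Transfer-ellipse semi-major axis a_t = (r₁ + r₂)/2 = (8430 + 68400)/2 = 38415 km.
Circular speed at r = 68400 km: v_c = √(μ/r) = 2.412 km/s.
Vis-viva on the transfer ellipse at r = 68400 km gives v_t = √[μ(2/r − 1/a_t)] = 1.130 km/s.
Δv₂ = |v_t − v_c| = |1.130 − 2.412| = 1.282 km/s.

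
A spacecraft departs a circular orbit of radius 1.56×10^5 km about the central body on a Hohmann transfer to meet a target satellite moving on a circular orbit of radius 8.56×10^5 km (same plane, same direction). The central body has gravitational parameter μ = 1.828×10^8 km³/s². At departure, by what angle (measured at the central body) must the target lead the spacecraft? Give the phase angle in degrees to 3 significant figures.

φ = 98.2°

Transfer-ellipse semi-major axis a_t = (r₁ + r₂)/2 = (1.560×10^5 + 8.560×10^5)/2 = 5.060×10^5 km.
The half-period of the transfer ellipse is t = π√(a_t³/μ) = 83635 s.
The target's mean motion on its circular orbit is ω₂ = √(μ/r₂³) = 1.7072×10^-5 rad/s.
Angle swept by the target during transfer: ω₂·t = 1.4278 rad = 81.81°.
Arrival is 180° from departure on the ellipse, so φ = 180° − 81.81° = 98.2°.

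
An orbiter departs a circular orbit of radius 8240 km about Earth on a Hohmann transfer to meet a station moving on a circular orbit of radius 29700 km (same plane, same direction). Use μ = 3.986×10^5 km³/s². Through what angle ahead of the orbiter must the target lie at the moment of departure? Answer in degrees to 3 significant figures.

φ = 88.1°

The Hohmann ellipse has a_t = (r₁ + r₂)/2 = 18970 km.
Transfer time t = π√(a_t³/μ) = 13001 s.
The target's mean motion on its circular orbit is ω₂ = √(μ/r₂³) = 1.2335×10^-4 rad/s.
Angle swept by the target during transfer: ω₂·t = 1.60367 rad = 91.88°.
Arrival is 180° from departure on the ellipse, so φ = 180° − 91.88° = 88.1°.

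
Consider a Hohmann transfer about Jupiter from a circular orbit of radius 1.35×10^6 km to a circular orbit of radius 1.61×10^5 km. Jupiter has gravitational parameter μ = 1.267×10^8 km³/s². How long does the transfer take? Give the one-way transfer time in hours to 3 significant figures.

t = 50.9 hours

Transfer-ellipse semi-major axis a_t = (r₁ + r₂)/2 = (1.350×10^6 + 1.610×10^5)/2 = 7.555×10^5 km.
By Kepler's third law the transfer-orbit period is T = 2π√(a_t³/μ), so t = T/2 = 1.833×10^5 s.
Converting: 1.833×10^5 s ÷ 3600 s/hour = 50.9 hours.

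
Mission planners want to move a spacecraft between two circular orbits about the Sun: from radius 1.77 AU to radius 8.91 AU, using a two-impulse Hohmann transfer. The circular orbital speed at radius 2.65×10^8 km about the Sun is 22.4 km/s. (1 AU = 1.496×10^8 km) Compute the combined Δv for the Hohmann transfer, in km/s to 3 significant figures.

From the circular-orbit relation v² = μ/r at r = 2.65×10^8 km: μ = v²r = (22.4)² × 2.65×10^8 = 1.32966×10^11 km³/s².
In km: r₁ = 1.77 × 1.496×10^8 = 2.64792×10^8 km; r₂ = 8.91 × 1.496×10^8 = 1.332936×10^9 km.
Transfer-ellipse semi-major axis a_t = (r₁ + r₂)/2 = (2.64792×10^8 + 1.332936×10^9)/2 = 7.98864×10^8 km.
Circular speed at r₁: v₁ = √(μ/r₁) = √(1.32966×10^11/2.64792×10^8) = 22.4088 km/s.
Transfer-orbit speed at r₁ (v² = μ(2/r − 1/a)): v_p = √[μ(2/r₁ − 1/a_t)] = 28.9459 km/s.
First burn Δv₁ = |v_p − v₁| = 6.5371 km/s.
At r₂, v₂ = √(μ/r₂) = 9.9877 km/s.
Transfer-orbit speed at r₂: v_a = √[μ(2/r₂ − 1/a_t)] = 5.7502 km/s.
Second burn Δv₂ = |v₂ − v_a| = 4.2375 km/s.
Δv = Δv₁ + Δv₂ = 6.5371 + 4.2375 = 10.77 km/s.

Δv = 10.8 km/s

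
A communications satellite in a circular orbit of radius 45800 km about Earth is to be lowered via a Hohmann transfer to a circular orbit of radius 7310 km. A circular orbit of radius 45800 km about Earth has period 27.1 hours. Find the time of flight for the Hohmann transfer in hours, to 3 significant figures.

From Kepler's third law T² = 4π²r³/μ at r = 45800 km, T = 27.1 hours = 27.1 × 3600 s = 97560 s: μ = 4π²r³/T² = 3.98486×10^5 km³/s².
The Hohmann ellipse has a_t = (r₁ + r₂)/2 = 26555 km.
Half the transfer-orbit period gives t = π√(a_t³/μ) = 21540 s.
Converting: 21540 s ÷ 3600 s/hour = 5.98 hours.

t = 5.98 hours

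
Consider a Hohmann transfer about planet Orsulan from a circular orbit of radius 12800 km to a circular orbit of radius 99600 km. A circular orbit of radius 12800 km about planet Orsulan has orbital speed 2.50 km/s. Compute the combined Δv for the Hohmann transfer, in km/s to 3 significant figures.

Δv = 1.30 km/s

From the circular-orbit relation v² = μ/r at r = 12800 km: μ = v²r = (2.50)² × 12800 = 80000.0 km³/s².
The Hohmann ellipse has a_t = (r₁ + r₂)/2 = 56200 km.
Circular speed at r₁: v₁ = √(μ/r₁) = √(80000.0/12800) = 2.5000 km/s.
Transfer-orbit speed at r₁ (v² = μ(2/r − 1/a)): v_p = √[μ(2/r₁ − 1/a_t)] = 3.3281 km/s.
First burn Δv₁ = |v_p − v₁| = 0.8281 km/s.
At r₂, v₂ = √(μ/r₂) = 0.8962 km/s.
Transfer-orbit speed at r₂: v_a = √[μ(2/r₂ − 1/a_t)] = 0.4277 km/s.
Second burn Δv₂ = |v₂ − v_a| = 0.4685 km/s.
Δv = Δv₁ + Δv₂ = 0.8281 + 0.4685 = 1.297 km/s.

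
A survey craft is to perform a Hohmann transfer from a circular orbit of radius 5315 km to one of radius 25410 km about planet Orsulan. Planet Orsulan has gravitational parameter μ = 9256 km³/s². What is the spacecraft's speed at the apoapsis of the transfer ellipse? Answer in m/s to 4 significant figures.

Transfer-ellipse semi-major axis a_t = (r₁ + r₂)/2 = (5315 + 25410)/2 = 15362.5 km.
The apoapsis of the transfer ellipse is at r = 25410 km.
Applying v² = μ(2/r − 1/a_t): v = 0.3550 km/s.

v = 355.0 m/s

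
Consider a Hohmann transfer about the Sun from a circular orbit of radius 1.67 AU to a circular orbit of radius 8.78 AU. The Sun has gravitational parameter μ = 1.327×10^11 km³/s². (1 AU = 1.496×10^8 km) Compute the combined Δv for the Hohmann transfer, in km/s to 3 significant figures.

Δv = 11.2 km/s

In km: r₁ = 1.67 × 1.496×10^8 = 2.49832×10^8 km; r₂ = 8.78 × 1.496×10^8 = 1.313488×10^9 km.
The Hohmann ellipse has a_t = (r₁ + r₂)/2 = 7.8166×10^8 km.
Circular speed at r₁: v₁ = √(μ/r₁) = √(1.327×10^11/2.49832×10^8) = 23.047 km/s.
Transfer-orbit speed at r₁ (vis-viva equation): v_p = √[μ(2/r₁ − 1/a_t)] = 29.876 km/s.
First burn Δv₁ = |v_p − v₁| = 6.829 km/s.
At r₂, v₂ = √(μ/r₂) = 10.0513 km/s.
Transfer-orbit speed at r₂: v_a = √[μ(2/r₂ − 1/a_t)] = 5.68247 km/s.
Second burn Δv₂ = |v₂ − v_a| = 4.369 km/s.
Δv = Δv₁ + Δv₂ = 6.829 + 4.369 = 11.20 km/s.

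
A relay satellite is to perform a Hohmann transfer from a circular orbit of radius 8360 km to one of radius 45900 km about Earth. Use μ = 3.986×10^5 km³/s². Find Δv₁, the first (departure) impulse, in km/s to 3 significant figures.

Transfer-ellipse semi-major axis a_t = (r₁ + r₂)/2 = (8360 + 45900)/2 = 27130 km.
On the circular orbit at r = 8360 km, v_c = √(μ/r) = 6.905 km/s.
Vis-viva on the transfer ellipse at r = 8360 km gives v_t = √[μ(2/r − 1/a_t)] = 8.981 km/s.
Δv₁ = |v_t − v_c| = |8.981 − 6.905| = 2.076 km/s.

Δv₁ = 2.08 km/s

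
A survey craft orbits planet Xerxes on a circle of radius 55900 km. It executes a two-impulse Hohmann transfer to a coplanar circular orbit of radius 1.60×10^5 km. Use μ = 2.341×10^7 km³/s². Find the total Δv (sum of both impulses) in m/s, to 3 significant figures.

Transfer-ellipse semi-major axis a_t = (r₁ + r₂)/2 = (55900 + 1.600×10^5)/2 = 1.0795×10^5 km.
At r₁ the circular-orbit speed is v₁ = √(μ/r₁) = 20.4642 km/s.
On the transfer ellipse at r₁, vis-viva equation gives v_p = √[μ(2/r₁ − 1/a_t)] = 24.9140 km/s.
First burn Δv₁ = |v_p − v₁| = 4.4498 km/s.
Circular speed at r₂: v₂ = √(μ/r₂) = 12.09597 km/s.
Transfer-orbit speed at r₂: v_a = √[μ(2/r₂ − 1/a_t)] = 8.704329 km/s.
Second burn Δv₂ = |v₂ − v_a| = 3.3916 km/s.
Δv = Δv₁ + Δv₂ = 4.4498 + 3.3916 = 7.841 km/s.

Δv = 7840 m/s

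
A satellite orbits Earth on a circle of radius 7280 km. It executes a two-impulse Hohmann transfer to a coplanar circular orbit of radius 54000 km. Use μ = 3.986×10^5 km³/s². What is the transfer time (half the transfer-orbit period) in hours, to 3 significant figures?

t = 7.41 hours

Semi-major axis of the transfer orbit: a_t = (7280 + 54000)/2 = 30640 km.
Half the transfer-orbit period gives t = π√(a_t³/μ) = 26690 s.
Converting: 26690 s ÷ 3600 s/hour = 7.41 hours.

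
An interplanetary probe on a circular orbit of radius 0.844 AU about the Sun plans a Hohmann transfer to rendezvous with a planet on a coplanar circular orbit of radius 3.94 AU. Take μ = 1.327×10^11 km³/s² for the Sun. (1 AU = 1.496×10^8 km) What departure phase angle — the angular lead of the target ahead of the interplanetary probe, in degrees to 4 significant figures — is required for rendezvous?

φ = 94.85°

In km: r₁ = 0.844 × 1.496×10^8 = 1.262624×10^8 km; r₂ = 3.94 × 1.496×10^8 = 5.89424×10^8 km.
Transfer-ellipse semi-major axis a_t = (r₁ + r₂)/2 = (1.262624×10^8 + 5.89424×10^8)/2 = 3.578432×10^8 km.
Transfer time t = π√(a_t³/μ) = 5.8379×10^7 s.
The target's mean motion on its circular orbit is ω₂ = √(μ/r₂³) = 2.5456×10^-8 rad/s.
Angle swept by the target during transfer: ω₂·t = 1.4861 rad = 85.15°.
The interplanetary probe traverses 180° on the transfer ellipse, so the target must lead by 180° − 85.15° = 94.85°.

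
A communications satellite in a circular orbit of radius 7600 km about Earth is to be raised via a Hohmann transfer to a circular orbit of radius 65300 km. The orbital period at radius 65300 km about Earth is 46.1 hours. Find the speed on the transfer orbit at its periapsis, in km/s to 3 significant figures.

From Kepler's third law T² = 4π²r³/μ at r = 65300 km, T = 46.1 hours = 46.1 × 3600 s = 1.6596×10^5 s: μ = 4π²r³/T² = 3.99110×10^5 km³/s².
Transfer-ellipse semi-major axis a_t = (r₁ + r₂)/2 = (7600 + 65300)/2 = 36450 km.
The periapsis of the transfer ellipse is at r = 7600 km.
From the vis-viva equation, v = √[μ(2/r − 1/a_t)] = 9.699 km/s.

v = 9.70 km/s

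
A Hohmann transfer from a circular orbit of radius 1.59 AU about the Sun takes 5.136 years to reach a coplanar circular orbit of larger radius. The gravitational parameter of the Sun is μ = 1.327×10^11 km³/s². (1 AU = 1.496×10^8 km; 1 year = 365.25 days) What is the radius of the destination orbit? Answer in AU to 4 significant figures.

r₂ = 7.860 AU

In km: r₁ = 1.59 × 1.496×10^8 = 2.37864×10^8 km.
Transfer time t = 5.136 years × 365.25 × 86400 s = 1.620798336×10^8 s, and t = π√(a_t³/μ).
So a_t = (μ t²/π²)^(1/3) = (1.327×10^11 × (1.620798336×10^8)² / π²)^(1/3) = 7.0688×10^8 km.
Since a_t = (r₁ + r₂)/2, r₂ = 2a_t − r₁ = 2×7.0688×10^8 − 2.37864×10^8 = 1.175896×10^9 km.
In AU: r₂ = 1.175896×10^9 / 1.496×10^8 = 7.860 AU.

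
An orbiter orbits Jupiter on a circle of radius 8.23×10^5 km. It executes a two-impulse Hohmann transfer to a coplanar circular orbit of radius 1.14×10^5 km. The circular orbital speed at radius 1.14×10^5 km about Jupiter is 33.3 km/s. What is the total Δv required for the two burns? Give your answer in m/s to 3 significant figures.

From the circular-orbit relation v² = μ/r at r = 1.14×10^5 km: μ = v²r = (33.3)² × 1.14×10^5 = 1.26413×10^8 km³/s².
The Hohmann ellipse has a_t = (r₁ + r₂)/2 = 4.685×10^5 km.
Circular speed at r₁: v₁ = √(μ/r₁) = √(1.26413×10^8/8.230×10^5) = 12.394 km/s.
On the transfer ellipse at r₁, v² = μ(2/r − 1/a) gives v_a = √[μ(2/r₁ − 1/a_t)] = 6.1136 km/s.
First burn Δv₁ = |v_a − v₁| = 6.280 km/s.
Circular speed at r₂: v₂ = √(μ/r₂) = 33.30 km/s.
Transfer-orbit speed at r₂: v_p = √[μ(2/r₂ − 1/a_t)] = 44.14 km/s.
Second burn Δv₂ = |v₂ − v_p| = 10.84 km/s.
Total Δv = Δv₁ + Δv₂ = 17.12 km/s.

Δv = 17100 m/s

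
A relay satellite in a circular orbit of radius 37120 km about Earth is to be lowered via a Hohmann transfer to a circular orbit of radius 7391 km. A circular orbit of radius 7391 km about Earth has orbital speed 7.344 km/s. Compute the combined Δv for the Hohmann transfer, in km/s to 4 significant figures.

Δv = 3.529 km/s

From the circular-orbit relation v² = μ/r at r = 7391 km: μ = v²r = (7.344)² × 7391 = 3.98629×10^5 km³/s².
Semi-major axis of the transfer orbit: a_t = (37120 + 7391)/2 = 22255.5 km.
At r₁ the circular-orbit speed is v₁ = √(μ/r₁) = 3.2770 km/s.
Transfer-orbit speed at r₁ (vis-viva): v_a = √[μ(2/r₁ − 1/a_t)] = 1.8885 km/s.
First burn Δv₁ = |v_a − v₁| = 1.3885 km/s.
Circular speed at r₂: v₂ = √(μ/r₂) = 7.3440 km/s.
Transfer-orbit speed at r₂: v_p = √[μ(2/r₂ − 1/a_t)] = 9.4846 km/s.
Second burn Δv₂ = |v₂ − v_p| = 2.1406 km/s.
Total Δv = Δv₁ + Δv₂ = 3.529 km/s.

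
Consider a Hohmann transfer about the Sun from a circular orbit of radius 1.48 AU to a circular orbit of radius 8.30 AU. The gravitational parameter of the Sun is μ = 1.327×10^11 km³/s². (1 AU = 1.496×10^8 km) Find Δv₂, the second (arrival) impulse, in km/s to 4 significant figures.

In km: r₁ = 1.48 × 1.496×10^8 = 2.21408×10^8 km; r₂ = 8.30 × 1.496×10^8 = 1.24168×10^9 km.
The Hohmann ellipse has a_t = (r₁ + r₂)/2 = 7.31544×10^8 km.
Circular speed at r = 1.24168×10^9 km: v_c = √(μ/r) = 10.338 km/s.
Vis-viva on the transfer ellipse at r = 1.24168×10^9 km gives v_t = √[μ(2/r − 1/a_t)] = 5.6873 km/s.
Δv₂ = |v_t − v_c| = |5.6873 − 10.338| = 4.651 km/s.

Δv₂ = 4.651 km/s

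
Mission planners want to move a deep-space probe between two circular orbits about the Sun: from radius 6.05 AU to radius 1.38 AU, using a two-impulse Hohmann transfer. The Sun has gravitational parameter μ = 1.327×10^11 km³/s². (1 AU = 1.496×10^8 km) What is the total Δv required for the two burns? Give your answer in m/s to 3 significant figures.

In km: r₁ = 6.05 × 1.496×10^8 = 9.0508×10^8 km; r₂ = 1.38 × 1.496×10^8 = 2.06448×10^8 km.
Transfer-ellipse semi-major axis a_t = (r₁ + r₂)/2 = (9.0508×10^8 + 2.06448×10^8)/2 = 5.55764×10^8 km.
Circular speed at r₁: v₁ = √(μ/r₁) = √(1.327×10^11/9.0508×10^8) = 12.109 km/s.
Transfer-orbit speed at r₁ (vis-viva): v_a = √[μ(2/r₁ − 1/a_t)] = 7.3799 km/s.
First burn Δv₁ = |v_a − v₁| = 4.729 km/s.
Circular speed at r₂: v₂ = √(μ/r₂) = 25.353 km/s.
Transfer-orbit speed at r₂: v_p = √[μ(2/r₂ − 1/a_t)] = 32.354 km/s.
Second burn Δv₂ = |v₂ − v_p| = 7.001 km/s.
Δv = Δv₁ + Δv₂ = 4.729 + 7.001 = 11.73 km/s.

Δv = 11700 m/s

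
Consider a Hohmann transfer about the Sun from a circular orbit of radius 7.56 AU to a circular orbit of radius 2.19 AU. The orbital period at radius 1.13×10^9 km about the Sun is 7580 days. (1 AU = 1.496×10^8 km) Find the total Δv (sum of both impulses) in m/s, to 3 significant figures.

Δv = 8510 m/s

From Kepler's third law T² = 4π²r³/μ at r = 1.13×10^9 km, T = 7580 days = 7580 × 86400 s = 6.54912×10^8 s: μ = 4π²r³/T² = 1.32810×10^11 km³/s².
In km: r₁ = 7.56 × 1.496×10^8 = 1.130976×10^9 km; r₂ = 2.19 × 1.496×10^8 = 3.27624×10^8 km.
Transfer-ellipse semi-major axis a_t = (r₁ + r₂)/2 = (1.130976×10^9 + 3.27624×10^8)/2 = 7.293×10^8 km.
Circular speed at r₁: v₁ = √(μ/r₁) = √(1.32810×10^11/1.130976×10^9) = 10.836 km/s.
On the transfer ellipse at r₁, v² = μ(2/r − 1/a) gives v_a = √[μ(2/r₁ − 1/a_t)] = 7.2631 km/s.
First burn Δv₁ = |v_a − v₁| = 3.573 km/s.
At r₂, v₂ = √(μ/r₂) = 20.134 km/s.
Transfer-orbit speed at r₂: v_p = √[μ(2/r₂ − 1/a_t)] = 25.073 km/s.
Second burn Δv₂ = |v₂ − v_p| = 4.939 km/s.
Δv = Δv₁ + Δv₂ = 3.573 + 4.939 = 8.512 km/s.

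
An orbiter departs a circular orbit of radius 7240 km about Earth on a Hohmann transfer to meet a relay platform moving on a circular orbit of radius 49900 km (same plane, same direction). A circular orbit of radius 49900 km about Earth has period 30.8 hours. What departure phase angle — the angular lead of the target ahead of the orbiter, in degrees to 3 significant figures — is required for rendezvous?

From Kepler's third law T² = 4π²r³/μ at r = 49900 km, T = 30.8 hours = 30.8 × 3600 s = 1.1088×10^5 s: μ = 4π²r³/T² = 3.98984×10^5 km³/s².
Semi-major axis of the transfer orbit: a_t = (7240 + 49900)/2 = 28570 km.
Transfer time t = π√(a_t³/μ) = 24020 s.
Target angular speed ω₂ = √(μ/r₂³) = 5.667×10^-5 rad/s.
Angle swept by the target during transfer: ω₂·t = 1.361 rad = 77.98°.
The orbiter traverses 180° on the transfer ellipse, so the target must lead by 180° − 77.98° = 102°.

φ = 102°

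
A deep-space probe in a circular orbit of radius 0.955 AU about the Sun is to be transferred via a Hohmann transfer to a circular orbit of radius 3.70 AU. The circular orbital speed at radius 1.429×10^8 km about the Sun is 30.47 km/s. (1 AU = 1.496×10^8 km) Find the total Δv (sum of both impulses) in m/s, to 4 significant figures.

From the circular-orbit relation v² = μ/r at r = 1.429×10^8 km: μ = v²r = (30.47)² × 1.429×10^8 = 1.32671×10^11 km³/s².
In km: r₁ = 0.955 × 1.496×10^8 = 1.42868×10^8 km; r₂ = 3.70 × 1.496×10^8 = 5.5352×10^8 km.
The Hohmann ellipse has a_t = (r₁ + r₂)/2 = 3.48194×10^8 km.
At r₁ the circular-orbit speed is v₁ = √(μ/r₁) = 30.4734 km/s.
Transfer-orbit speed at r₁ (vis-viva): v_p = √[μ(2/r₁ − 1/a_t)] = 38.4217 km/s.
First burn Δv₁ = |v_p − v₁| = 7.948 km/s.
At r₂, v₂ = √(μ/r₂) = 15.482 km/s.
Transfer-orbit speed at r₂: v_a = √[μ(2/r₂ − 1/a_t)] = 9.9170 km/s.
Second burn Δv₂ = |v₂ − v_a| = 5.565 km/s.
Total Δv = Δv₁ + Δv₂ = 13.51 km/s.

Δv = 13510 m/s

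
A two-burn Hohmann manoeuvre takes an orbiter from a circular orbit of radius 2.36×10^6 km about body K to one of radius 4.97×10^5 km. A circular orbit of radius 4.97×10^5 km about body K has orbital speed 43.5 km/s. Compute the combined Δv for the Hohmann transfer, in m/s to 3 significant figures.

Δv = 20600 m/s

From the circular-orbit relation v² = μ/r at r = 4.97×10^5 km: μ = v²r = (43.5)² × 4.97×10^5 = 9.40448×10^8 km³/s².
Semi-major axis of the transfer orbit: a_t = (2.360×10^6 + 4.970×10^5)/2 = 1.4285×10^6 km.
At r₁ the circular-orbit speed is v₁ = √(μ/r₁) = 19.9623 km/s.
Transfer-orbit speed at r₁ (v² = μ(2/r − 1/a)): v_a = √[μ(2/r₁ − 1/a_t)] = 11.7747 km/s.
First burn Δv₁ = |v_a − v₁| = 8.188 km/s.
Circular speed at r₂: v₂ = √(μ/r₂) = 43.50 km/s.
Transfer-orbit speed at r₂: v_p = √[μ(2/r₂ − 1/a_t)] = 55.91 km/s.
Second burn Δv₂ = |v₂ − v_p| = 12.41 km/s.
Δv = Δv₁ + Δv₂ = 8.188 + 12.41 = 20.60 km/s.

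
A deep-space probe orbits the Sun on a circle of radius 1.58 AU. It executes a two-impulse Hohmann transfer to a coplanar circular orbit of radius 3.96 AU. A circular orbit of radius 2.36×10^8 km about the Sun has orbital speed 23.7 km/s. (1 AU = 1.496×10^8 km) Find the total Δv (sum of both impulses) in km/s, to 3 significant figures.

Δv = 8.29 km/s

From the circular-orbit relation v² = μ/r at r = 2.36×10^8 km: μ = v²r = (23.7)² × 2.36×10^8 = 1.32559×10^11 km³/s².
In km: r₁ = 1.58 × 1.496×10^8 = 2.36368×10^8 km; r₂ = 3.96 × 1.496×10^8 = 5.92416×10^8 km.
Semi-major axis of the transfer orbit: a_t = (2.36368×10^8 + 5.92416×10^8)/2 = 4.14392×10^8 km.
Circular speed at r₁: v₁ = √(μ/r₁) = √(1.32559×10^11/2.36368×10^8) = 23.6815 km/s.
On the transfer ellipse at r₁, vis-viva equation gives v_p = √[μ(2/r₁ − 1/a_t)] = 28.3151 km/s.
First burn Δv₁ = |v_p − v₁| = 4.634 km/s.
Circular speed at r₂: v₂ = √(μ/r₂) = 14.9586 km/s.
Transfer-orbit speed at r₂: v_a = √[μ(2/r₂ − 1/a_t)] = 11.2974 km/s.
Second burn Δv₂ = |v₂ − v_a| = 3.661 km/s.
Δv = Δv₁ + Δv₂ = 4.634 + 3.661 = 8.295 km/s.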